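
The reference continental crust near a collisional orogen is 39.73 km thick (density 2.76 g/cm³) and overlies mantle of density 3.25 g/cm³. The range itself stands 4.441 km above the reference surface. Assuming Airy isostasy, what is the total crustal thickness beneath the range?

69.2 km

Root depth r = h ρ_c / (ρ_m − ρ_c) = 4.441 km × 2.76 / 0.49 = 25.01 km.
Total thickness = T + h + r = 39.73 km + 4.441 km + 25.01 km = 69.2 km.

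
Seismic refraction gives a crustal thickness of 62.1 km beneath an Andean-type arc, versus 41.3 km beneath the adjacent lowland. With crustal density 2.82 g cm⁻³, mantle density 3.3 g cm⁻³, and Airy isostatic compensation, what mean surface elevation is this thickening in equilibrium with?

Excess crust Δ = 62.1 km − 41.3 km = 20.8 km, split between elevation h and root r with h + r = Δ.
Airy balance ρ_c h = (ρ_m − ρ_c) r gives r = h ρ_c/(ρ_m − ρ_c), so h (1 + ρ_c/(ρ_m − ρ_c)) = Δ, i.e. h = Δ (ρ_m − ρ_c)/ρ_m.
h = 20.8 km × 0.48/3.3 = 3.03 km.

3.03 km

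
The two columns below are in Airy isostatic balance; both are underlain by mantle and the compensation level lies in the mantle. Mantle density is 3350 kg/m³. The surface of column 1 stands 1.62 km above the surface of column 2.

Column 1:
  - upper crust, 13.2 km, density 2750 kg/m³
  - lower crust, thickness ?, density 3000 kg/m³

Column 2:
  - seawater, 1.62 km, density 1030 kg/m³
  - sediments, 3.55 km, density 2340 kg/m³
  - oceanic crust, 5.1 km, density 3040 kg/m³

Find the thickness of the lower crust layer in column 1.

18.4 km

Take the compensation level at the base of the deeper column (depth z_c below the surface of column 1) and equate Σ ρ_i t_i down to z_c; mantle fills any gap and the z_c terms cancel.
Column 1: 13.2×2750 + x×3000 + (z_c − 13.2 − x)×3350
Column 2: 1.62×0 + 1.62×1030 + 3.55×2340 + 5.1×3040 + (z_c − 1.62 − 10.27)×3350
The z_c×3350 term appears on both sides and cancels. Collect the known terms of each column as K = Σ(ρt)_known − 3350 × (depth of known layers): K_1 = 36300 − 3350×13.2 = −7920; K_2 = 25479.6 − 3350×(1.62 + 10.27) = −14351.9.
Balance: K_1 − x×(3350 − 3000) = K_2, so x = (K_1 − K_2)/(3350 − 3000) = 6431.9/350 = 18.4 km.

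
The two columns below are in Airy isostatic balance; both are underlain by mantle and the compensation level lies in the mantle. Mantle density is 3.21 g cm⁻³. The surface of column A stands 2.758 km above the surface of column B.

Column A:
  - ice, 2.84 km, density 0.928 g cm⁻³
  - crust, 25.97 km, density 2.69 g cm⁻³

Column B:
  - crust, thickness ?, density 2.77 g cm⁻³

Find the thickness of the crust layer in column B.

Take the compensation level at the base of the deeper column (depth z_c below the surface of column A) and equate Σ ρ_i t_i down to z_c; mantle fills any gap and the z_c terms cancel.
Column A: 2.84×0.928 + 25.97×2.69 + (z_c − 28.81)×3.21
Column B: 2.758×0 + x×2.77 + (z_c − 2.758 − 0 − x)×3.21
The z_c×3.21 term appears on both sides and cancels. Collect the known terms of each column as K = Σ(ρt)_known − 3.21 × (depth of known layers): K_A = 72.49482 − 3.21×28.81 = −19.98528; K_B = 0 − 3.21×(2.758 + 0) = −8.85318.
Balance: K_A = K_B − x×(3.21 − 2.77), so x = (K_B − K_A)/(3.21 − 2.77) = 11.1321/0.44 = 25.3 km.

25.3 km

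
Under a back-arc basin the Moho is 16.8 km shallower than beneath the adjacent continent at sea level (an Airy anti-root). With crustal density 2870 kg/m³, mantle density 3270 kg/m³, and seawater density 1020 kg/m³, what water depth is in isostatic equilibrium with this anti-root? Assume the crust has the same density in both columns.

3.63 km

Replacing a thickness d of crust by seawater at the top must be balanced by replacing crust with mantle at the base: d (ρ_c − ρ_w) = a (ρ_m − ρ_c).
d = a (ρ_m − ρ_c)/(ρ_c − ρ_w) = 16.8 km × 400/1850 = 3.63 km.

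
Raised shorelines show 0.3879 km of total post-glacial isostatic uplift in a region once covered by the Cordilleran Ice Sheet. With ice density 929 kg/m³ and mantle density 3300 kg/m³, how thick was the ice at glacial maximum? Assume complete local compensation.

u = t ρ_ice/ρ_m → t = u ρ_m/ρ_ice = 0.3879 km × 3300/929 = 1.38 km.

1.38 km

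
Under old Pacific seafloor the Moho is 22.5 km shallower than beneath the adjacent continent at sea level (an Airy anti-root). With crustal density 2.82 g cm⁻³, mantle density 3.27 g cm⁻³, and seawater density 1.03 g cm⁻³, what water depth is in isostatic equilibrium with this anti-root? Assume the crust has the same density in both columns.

5.66 km

Replacing a thickness d of crust by seawater at the top must be balanced by replacing crust with mantle at the base: d (ρ_c − ρ_w) = a (ρ_m − ρ_c).
d = a (ρ_m − ρ_c)/(ρ_c − ρ_w) = 22.5 km × 0.45/1.79 = 5.66 km.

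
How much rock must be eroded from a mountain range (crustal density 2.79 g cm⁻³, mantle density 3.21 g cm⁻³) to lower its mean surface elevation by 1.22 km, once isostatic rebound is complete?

9.32 km

Net drop Δ = e − u = e − e ρ_c/ρ_m = e (ρ_m − ρ_c)/ρ_m.
e = Δ ρ_m/(ρ_m − ρ_c) = 1.22 km × 3.21/0.42 = 9.32 km.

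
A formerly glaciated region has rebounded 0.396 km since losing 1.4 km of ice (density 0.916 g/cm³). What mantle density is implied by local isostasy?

3.24 g/cm³

ρ_m = ρ_ice t / u = 0.916 × 1.4 km/0.396 km = 3.24 g/cm³.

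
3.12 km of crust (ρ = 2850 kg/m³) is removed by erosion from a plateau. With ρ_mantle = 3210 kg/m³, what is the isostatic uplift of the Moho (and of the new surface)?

2.77 km

Unloading: uplift u = e ρ_c/ρ_m = 3.12 km × 2850/3210 = 2.77 km.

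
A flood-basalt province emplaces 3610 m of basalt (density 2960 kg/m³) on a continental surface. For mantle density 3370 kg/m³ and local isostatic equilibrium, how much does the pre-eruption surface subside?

3170 m

Subaerial loading: s = t ρ_load / ρ_m.
s = 3610 m × 2960/3370 = 3170 m.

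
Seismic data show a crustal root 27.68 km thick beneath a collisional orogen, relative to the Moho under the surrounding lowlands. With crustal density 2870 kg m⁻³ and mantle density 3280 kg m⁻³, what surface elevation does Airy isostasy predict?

3.95 km

Isostatic balance requires: ρ_c h = (ρ_m − ρ_c) r.
h = r (ρ_m − ρ_c) / ρ_c = 27.68 km × (3280 − 2870) / 2870 = 3.95 km.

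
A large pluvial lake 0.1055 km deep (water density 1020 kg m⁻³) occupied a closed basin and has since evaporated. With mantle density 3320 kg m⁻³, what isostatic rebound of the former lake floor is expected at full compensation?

u = d ρ_w/ρ_m = 0.1055 km × 1020/3320 = 0.0324 km.

0.0324 km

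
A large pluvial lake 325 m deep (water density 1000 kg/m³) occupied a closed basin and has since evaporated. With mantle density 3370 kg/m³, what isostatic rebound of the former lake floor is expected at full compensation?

96.4 m

u = d ρ_w/ρ_m = 325 m × 1000/3370 = 96.4 m.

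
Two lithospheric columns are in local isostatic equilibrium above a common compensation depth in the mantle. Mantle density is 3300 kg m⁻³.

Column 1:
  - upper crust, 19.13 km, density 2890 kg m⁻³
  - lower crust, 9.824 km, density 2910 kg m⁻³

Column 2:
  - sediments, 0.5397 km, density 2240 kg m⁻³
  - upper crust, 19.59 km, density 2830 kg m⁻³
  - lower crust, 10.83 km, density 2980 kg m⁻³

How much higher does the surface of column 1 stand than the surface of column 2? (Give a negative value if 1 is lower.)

For any compensation level in the mantle, the mantle terms cancel and isostasy reduces to e = (Σt_1 − Σt_2) − (Σ(ρt)_1 − Σ(ρt)_2) / ρ_m.
Σt_1 = 28.954 km; Σt_2 = 30.9597 km; Σ(ρt)_1 = 83873.54; Σ(ρt)_2 = 88922.028 (in km·kg m⁻³).
e = (28.954 − 30.9597) − (83873.54 − 88922.028) / 3300 = −0.476 km.

−0.476 km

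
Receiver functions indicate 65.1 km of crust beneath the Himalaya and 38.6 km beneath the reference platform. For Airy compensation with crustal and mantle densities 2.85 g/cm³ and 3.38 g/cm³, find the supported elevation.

Excess crust Δ = 65.1 km − 38.6 km = 26.5 km, split between elevation h and root r with h + r = Δ.
Airy balance ρ_c h = (ρ_m − ρ_c) r gives r = h ρ_c/(ρ_m − ρ_c), so h (1 + ρ_c/(ρ_m − ρ_c)) = Δ, i.e. h = Δ (ρ_m − ρ_c)/ρ_m.
h = 26.5 km × 0.53/3.38 = 4.16 km.

4.16 km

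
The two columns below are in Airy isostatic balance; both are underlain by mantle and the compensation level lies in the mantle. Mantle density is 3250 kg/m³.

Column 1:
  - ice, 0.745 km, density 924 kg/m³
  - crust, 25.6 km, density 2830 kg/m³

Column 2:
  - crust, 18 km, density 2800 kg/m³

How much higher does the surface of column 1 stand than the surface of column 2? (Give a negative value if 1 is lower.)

1.35 km

For any compensation level in the mantle, the mantle terms cancel and isostasy reduces to e = (Σt_1 − Σt_2) − (Σ(ρt)_1 − Σ(ρt)_2) / ρ_m.
Σt_1 = 26.345 km; Σt_2 = 18 km; Σ(ρt)_1 = 73136.38; Σ(ρt)_2 = 50400 (in km·kg/m³).
e = (26.345 − 18) − (73136.38 − 50400) / 3250 = 1.35 km.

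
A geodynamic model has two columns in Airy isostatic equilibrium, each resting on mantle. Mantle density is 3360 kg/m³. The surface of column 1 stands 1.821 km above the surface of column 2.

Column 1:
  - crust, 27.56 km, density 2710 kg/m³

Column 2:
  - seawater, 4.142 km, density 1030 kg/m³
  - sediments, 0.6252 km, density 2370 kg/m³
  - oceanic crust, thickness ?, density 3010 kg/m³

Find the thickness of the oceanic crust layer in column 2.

4.36 km

Take the compensation level at the base of the deeper column (depth z_c below the surface of column 1) and equate Σ ρ_i t_i down to z_c; mantle fills any gap and the z_c terms cancel.
Column 1: 27.56×2710 + (z_c − 27.56)×3360
Column 2: 1.821×0 + 4.142×1030 + 0.6252×2370 + x×3010 + (z_c − 1.821 − 4.7672 − x)×3360
The z_c×3360 term appears on both sides and cancels. Collect the known terms of each column as K = Σ(ρt)_known − 3360 × (depth of known layers): K_1 = 74687.6 − 3360×27.56 = −17914; K_2 = 5747.984 − 3360×(1.821 + 4.7672) = −16388.368.
Balance: K_1 = K_2 − x×(3360 − 3010), so x = (K_2 − K_1)/(3360 − 3010) = 1525.63/350 = 4.36 km.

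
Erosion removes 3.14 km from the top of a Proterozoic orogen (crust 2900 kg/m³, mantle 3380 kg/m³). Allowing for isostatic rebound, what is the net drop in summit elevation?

0.446 km

Rebound u = e ρ_c/ρ_m = 3.14 km × 2900/3380 = 2.694 km.
Net surface drop = e − u = 3.14 km − 2.694 km = e (ρ_m − ρ_c)/ρ_m = 0.446 km.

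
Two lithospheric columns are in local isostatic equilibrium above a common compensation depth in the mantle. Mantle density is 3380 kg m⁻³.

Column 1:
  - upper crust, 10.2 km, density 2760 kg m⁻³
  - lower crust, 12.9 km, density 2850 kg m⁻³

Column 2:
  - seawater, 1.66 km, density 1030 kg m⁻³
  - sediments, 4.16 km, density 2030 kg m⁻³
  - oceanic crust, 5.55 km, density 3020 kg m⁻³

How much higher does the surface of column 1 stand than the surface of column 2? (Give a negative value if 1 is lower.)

0.487 km

For any compensation level in the mantle, the mantle terms cancel and isostasy reduces to e = (Σt_1 − Σt_2) − (Σ(ρt)_1 − Σ(ρt)_2) / ρ_m.
Σt_1 = 23.1 km; Σt_2 = 11.37 km; Σ(ρt)_1 = 64917; Σ(ρt)_2 = 26915.6 (in km·kg m⁻³).
e = (23.1 − 11.37) − (64917 − 26915.6) / 3380 = 0.487 km.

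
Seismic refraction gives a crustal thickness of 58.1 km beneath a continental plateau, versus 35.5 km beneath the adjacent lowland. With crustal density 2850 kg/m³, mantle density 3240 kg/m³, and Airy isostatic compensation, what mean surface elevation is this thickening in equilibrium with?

2.72 km

Excess crust Δ = 58.1 km − 35.5 km = 22.6 km, split between elevation h and root r with h + r = Δ.
Airy balance ρ_c h = (ρ_m − ρ_c) r gives r = h ρ_c/(ρ_m − ρ_c), so h (1 + ρ_c/(ρ_m − ρ_c)) = Δ, i.e. h = Δ (ρ_m − ρ_c)/ρ_m.
h = 22.6 km × 390/3240 = 2.72 km.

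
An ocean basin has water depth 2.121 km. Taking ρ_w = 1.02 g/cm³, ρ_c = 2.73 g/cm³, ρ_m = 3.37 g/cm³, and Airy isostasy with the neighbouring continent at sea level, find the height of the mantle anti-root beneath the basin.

5.67 km

By Archimedes' principle applied to the lithosphere: replacing crust with seawater at the top is compensated by replacing crust with mantle at the base: d (ρ_c − ρ_w) = a (ρ_m − ρ_c).
a = d (ρ_c − ρ_w)/(ρ_m − ρ_c) = 2.121 km × 1.71/0.64 = 5.67 km.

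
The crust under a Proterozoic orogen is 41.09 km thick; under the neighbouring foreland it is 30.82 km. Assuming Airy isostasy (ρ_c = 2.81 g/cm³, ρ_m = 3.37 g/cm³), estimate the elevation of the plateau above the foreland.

1.71 km

Excess crust Δ = 41.09 km − 30.82 km = 10.27 km, split between elevation h and root r with h + r = Δ.
Airy balance ρ_c h = (ρ_m − ρ_c) r gives r = h ρ_c/(ρ_m − ρ_c), so h (1 + ρ_c/(ρ_m − ρ_c)) = Δ, i.e. h = Δ (ρ_m − ρ_c)/ρ_m.
h = 10.27 km × 0.56/3.37 = 1.71 km.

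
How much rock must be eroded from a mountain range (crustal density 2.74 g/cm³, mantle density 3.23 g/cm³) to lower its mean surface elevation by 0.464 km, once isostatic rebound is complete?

3.06 km

Net drop Δ = e − u = e − e ρ_c/ρ_m = e (ρ_m − ρ_c)/ρ_m.
e = Δ ρ_m/(ρ_m − ρ_c) = 0.464 km × 3.23/0.49 = 3.06 km.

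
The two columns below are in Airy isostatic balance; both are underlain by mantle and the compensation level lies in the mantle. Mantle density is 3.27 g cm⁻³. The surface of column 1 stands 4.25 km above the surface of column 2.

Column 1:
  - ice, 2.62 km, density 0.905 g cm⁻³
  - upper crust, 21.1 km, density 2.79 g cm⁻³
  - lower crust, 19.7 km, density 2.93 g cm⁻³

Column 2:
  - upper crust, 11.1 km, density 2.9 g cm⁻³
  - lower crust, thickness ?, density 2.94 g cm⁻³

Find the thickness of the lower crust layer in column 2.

Take the compensation level at the base of the deeper column (depth z_c below the surface of column 1) and equate Σ ρ_i t_i down to z_c; mantle fills any gap and the z_c terms cancel.
Column 1: 2.62×0.905 + 21.1×2.79 + 19.7×2.93 + (z_c − 43.42)×3.27
Column 2: 4.25×0 + 11.1×2.9 + x×2.94 + (z_c − 4.25 − 11.1 − x)×3.27
The z_c×3.27 term appears on both sides and cancels. Collect the known terms of each column as K = Σ(ρt)_known − 3.27 × (depth of known layers): K_1 = 118.9611 − 3.27×43.42 = −23.0223; K_2 = 32.19 − 3.27×(4.25 + 11.1) = −18.0045.
Balance: K_1 = K_2 − x×(3.27 − 2.94), so x = (K_2 − K_1)/(3.27 − 2.94) = 5.0178/0.33 = 15.2 km.

15.2 km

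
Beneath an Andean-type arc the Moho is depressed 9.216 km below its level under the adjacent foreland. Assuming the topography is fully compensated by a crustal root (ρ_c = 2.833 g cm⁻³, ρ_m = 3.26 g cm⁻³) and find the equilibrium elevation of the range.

1.39 km

By Archimedes' principle applied to the lithosphere: ρ_c h = (ρ_m − ρ_c) r.
h = r (ρ_m − ρ_c) / ρ_c = 9.216 km × (3.26 − 2.833) / 2.833 = 1.39 km.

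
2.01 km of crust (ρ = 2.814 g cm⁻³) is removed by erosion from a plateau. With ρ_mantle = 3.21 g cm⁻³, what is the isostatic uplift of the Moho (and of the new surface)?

Unloading: uplift u = e ρ_c/ρ_m = 2.01 km × 2.814/3.21 = 1.76 km.

1.76 km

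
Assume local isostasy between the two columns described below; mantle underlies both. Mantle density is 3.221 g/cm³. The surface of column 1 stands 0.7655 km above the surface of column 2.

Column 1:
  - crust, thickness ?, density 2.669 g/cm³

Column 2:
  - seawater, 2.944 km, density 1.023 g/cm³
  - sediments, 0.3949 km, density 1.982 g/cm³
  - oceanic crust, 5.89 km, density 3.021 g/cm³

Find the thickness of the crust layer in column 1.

Take the compensation level at the base of the deeper column (depth z_c below the surface of column 1) and equate Σ ρ_i t_i down to z_c; mantle fills any gap and the z_c terms cancel.
Column 1: x×2.669 + (z_c − 0 − x)×3.221
Column 2: 0.7655×0 + 2.944×1.023 + 0.3949×1.982 + 5.89×3.021 + (z_c − 0.7655 − 9.2289)×3.221
The z_c×3.221 term appears on both sides and cancels. Collect the known terms of each column as K = Σ(ρt)_known − 3.221 × (depth of known layers): K_1 = 0 − 3.221×0 = 0; K_2 = 21.5880938 − 3.221×(0.7655 + 9.2289) = −10.6038686.
Balance: K_1 − x×(3.221 − 2.669) = K_2, so x = (K_1 − K_2)/(3.221 − 2.669) = 10.6039/0.552 = 19.2 km.

19.2 km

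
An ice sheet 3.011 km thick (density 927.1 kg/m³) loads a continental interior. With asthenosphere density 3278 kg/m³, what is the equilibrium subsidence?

By Archimedes' principle applied to the lithosphere: the ice load ρ_ice t is balanced by mantle displaced below, ρ_m s.
s = t ρ_ice / ρ_m = 3.011 km × 927.1/3278 = 0.852 km.

0.852 km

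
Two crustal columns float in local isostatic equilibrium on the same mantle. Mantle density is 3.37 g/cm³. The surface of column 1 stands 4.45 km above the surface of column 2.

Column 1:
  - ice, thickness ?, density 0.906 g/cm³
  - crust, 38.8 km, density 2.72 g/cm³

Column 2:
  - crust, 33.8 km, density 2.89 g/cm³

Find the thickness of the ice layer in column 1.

Take the compensation level at the base of the deeper column (depth z_c below the surface of column 1) and equate Σ ρ_i t_i down to z_c; mantle fills any gap and the z_c terms cancel.
Column 1: x×0.906 + 38.8×2.72 + (z_c − 38.8 − x)×3.37
Column 2: 4.45×0 + 33.8×2.89 + (z_c − 4.45 − 33.8)×3.37
The z_c×3.37 term appears on both sides and cancels. Collect the known terms of each column as K = Σ(ρt)_known − 3.37 × (depth of known layers): K_1 = 105.536 − 3.37×38.8 = −25.22; K_2 = 97.682 − 3.37×(4.45 + 33.8) = −31.2205.
Balance: K_1 − x×(3.37 − 0.906) = K_2, so x = (K_1 − K_2)/(3.37 − 0.906) = 6.0005/2.464 = 2.44 km.

2.44 km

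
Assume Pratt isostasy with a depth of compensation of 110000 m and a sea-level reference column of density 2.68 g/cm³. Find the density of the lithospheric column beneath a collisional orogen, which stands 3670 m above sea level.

2.59 g/cm³

Pratt balance: ρ_ref D = ρ (D + h).
ρ = ρ_ref D/(D + h) = 2.68 × 110000 m/(110000 m + 3670 m) = 2.59 g/cm³.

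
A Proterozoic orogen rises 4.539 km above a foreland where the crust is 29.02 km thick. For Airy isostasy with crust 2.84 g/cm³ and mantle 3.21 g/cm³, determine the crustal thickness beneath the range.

Root depth r = h ρ_c / (ρ_m − ρ_c) = 4.539 km × 2.84 / 0.37 = 34.84 km.
Total thickness = T + h + r = 29.02 km + 4.539 km + 34.84 km = 68.4 km.

68.4 km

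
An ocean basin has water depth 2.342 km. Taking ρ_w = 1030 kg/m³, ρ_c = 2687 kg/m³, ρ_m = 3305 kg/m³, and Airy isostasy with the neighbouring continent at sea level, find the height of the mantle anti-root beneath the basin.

Isostatic balance requires: replacing crust with seawater at the top is compensated by replacing crust with mantle at the base: d (ρ_c − ρ_w) = a (ρ_m − ρ_c).
a = d (ρ_c − ρ_w)/(ρ_m − ρ_c) = 2.342 km × 1657/618 = 6.28 km.

6.28 km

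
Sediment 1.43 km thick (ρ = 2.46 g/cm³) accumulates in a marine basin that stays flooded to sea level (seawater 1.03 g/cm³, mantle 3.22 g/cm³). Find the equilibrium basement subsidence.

0.934 km

Submarine loading: the sediment displaces seawater, and the subsidence is in turn flooded, so s (ρ_m − ρ_w) = t (ρ_sed − ρ_w).
s = 1.43 km × (2.46 − 1.03) / (3.22 − 1.03) = 0.934 km.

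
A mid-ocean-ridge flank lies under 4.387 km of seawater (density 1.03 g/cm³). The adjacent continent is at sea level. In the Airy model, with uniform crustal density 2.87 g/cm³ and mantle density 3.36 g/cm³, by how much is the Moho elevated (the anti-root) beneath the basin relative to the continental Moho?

16.5 km

Balancing pressure at the compensation depth: replacing crust with seawater at the top is compensated by replacing crust with mantle at the base: d (ρ_c − ρ_w) = a (ρ_m − ρ_c).
a = d (ρ_c − ρ_w)/(ρ_m − ρ_c) = 4.387 km × 1.84/0.49 = 16.5 km.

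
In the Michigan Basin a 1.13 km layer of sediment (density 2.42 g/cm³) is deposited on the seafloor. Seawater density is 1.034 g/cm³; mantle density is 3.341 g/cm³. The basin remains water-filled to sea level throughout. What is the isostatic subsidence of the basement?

0.679 km

Submarine loading: the sediment displaces seawater, and the subsidence is in turn flooded, so s (ρ_m − ρ_w) = t (ρ_sed − ρ_w).
s = 1.13 km × (2.42 − 1.034) / (3.341 − 1.034) = 0.679 km.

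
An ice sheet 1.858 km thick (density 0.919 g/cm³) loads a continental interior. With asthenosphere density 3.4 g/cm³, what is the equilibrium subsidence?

0.502 km

For local isostatic compensation: the ice load ρ_ice t is balanced by mantle displaced below, ρ_m s.
s = t ρ_ice / ρ_m = 1.858 km × 0.919/3.4 = 0.502 km.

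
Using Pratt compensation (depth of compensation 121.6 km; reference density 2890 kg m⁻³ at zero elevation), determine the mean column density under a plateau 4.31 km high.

Pratt balance: ρ_ref D = ρ (D + h).
ρ = ρ_ref D/(D + h) = 2890 × 121.6 km/(121.6 km + 4.31 km) = 2790 kg m⁻³.

2790 kg m⁻³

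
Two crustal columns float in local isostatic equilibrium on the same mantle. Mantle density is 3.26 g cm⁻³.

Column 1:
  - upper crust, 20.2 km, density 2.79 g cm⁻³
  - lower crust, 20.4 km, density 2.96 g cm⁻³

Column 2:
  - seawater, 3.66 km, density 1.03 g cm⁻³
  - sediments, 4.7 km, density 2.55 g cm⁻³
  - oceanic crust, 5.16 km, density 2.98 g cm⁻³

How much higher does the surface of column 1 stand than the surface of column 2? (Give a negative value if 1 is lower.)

For any compensation level in the mantle, the mantle terms cancel and isostasy reduces to e = (Σt_1 − Σt_2) − (Σ(ρt)_1 − Σ(ρt)_2) / ρ_m.
Σt_1 = 40.6 km; Σt_2 = 13.52 km; Σ(ρt)_1 = 116.742; Σ(ρt)_2 = 31.1316 (in km·g cm⁻³).
e = (40.6 − 13.52) − (116.742 − 31.1316) / 3.26 = 0.819 km.

0.819 km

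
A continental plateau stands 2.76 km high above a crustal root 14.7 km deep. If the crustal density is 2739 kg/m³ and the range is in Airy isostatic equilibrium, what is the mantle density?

Airy balance: ρ_c h = (ρ_m − ρ_c) r → ρ_m = ρ_c (1 + h/r).
ρ_m = 2739 × (1 + 2.76 km/14.7 km) = 3250 kg/m³.

3250 kg/m³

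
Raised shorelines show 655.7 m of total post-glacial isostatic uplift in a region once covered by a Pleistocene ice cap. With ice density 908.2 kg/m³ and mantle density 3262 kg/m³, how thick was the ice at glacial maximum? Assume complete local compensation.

u = t ρ_ice/ρ_m → t = u ρ_m/ρ_ice = 655.7 m × 3262/908.2 = 2360 m.

2360 m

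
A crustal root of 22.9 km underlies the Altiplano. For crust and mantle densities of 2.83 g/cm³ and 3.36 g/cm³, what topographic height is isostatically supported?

By Archimedes' principle applied to the lithosphere: ρ_c h = (ρ_m − ρ_c) r.
h = r (ρ_m − ρ_c) / ρ_c = 22.9 km × (3.36 − 2.83) / 2.83 = 4.29 km.

4.29 km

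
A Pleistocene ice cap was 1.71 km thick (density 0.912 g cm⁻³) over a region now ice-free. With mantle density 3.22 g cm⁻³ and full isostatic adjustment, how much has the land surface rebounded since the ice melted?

Removing the load lets mantle flow back in; uplift u satisfies ρ_ice t = ρ_m u.
u = t ρ_ice/ρ_m = 1.71 km × 0.912/3.22 = 0.484 km.

0.484 km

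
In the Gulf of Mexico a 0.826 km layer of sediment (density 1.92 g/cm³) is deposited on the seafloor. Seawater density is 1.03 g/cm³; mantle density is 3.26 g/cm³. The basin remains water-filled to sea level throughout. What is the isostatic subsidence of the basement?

Submarine loading: the sediment displaces seawater, and the subsidence is in turn flooded, so s (ρ_m − ρ_w) = t (ρ_sed − ρ_w).
s = 0.826 km × (1.92 − 1.03) / (3.26 − 1.03) = 0.33 km.

0.33 km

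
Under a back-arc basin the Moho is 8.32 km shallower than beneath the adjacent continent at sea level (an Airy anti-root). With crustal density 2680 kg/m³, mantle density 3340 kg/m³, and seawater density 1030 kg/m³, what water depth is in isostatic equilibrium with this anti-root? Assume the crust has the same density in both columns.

3.33 km

Replacing a thickness d of crust by seawater at the top must be balanced by replacing crust with mantle at the base: d (ρ_c − ρ_w) = a (ρ_m − ρ_c).
d = a (ρ_m − ρ_c)/(ρ_c − ρ_w) = 8.32 km × 660/1650 = 3.33 km.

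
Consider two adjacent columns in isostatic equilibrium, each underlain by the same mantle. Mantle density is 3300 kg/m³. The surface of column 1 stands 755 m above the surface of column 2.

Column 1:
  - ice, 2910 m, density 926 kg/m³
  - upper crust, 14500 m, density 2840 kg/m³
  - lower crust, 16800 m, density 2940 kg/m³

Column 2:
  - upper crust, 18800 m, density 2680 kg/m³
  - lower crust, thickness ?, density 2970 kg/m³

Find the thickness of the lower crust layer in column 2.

Take the compensation level at the base of the deeper column (depth z_c below the surface of column 1) and equate Σ ρ_i t_i down to z_c; mantle fills any gap and the z_c terms cancel.
Column 1: 2910×926 + 14500×2840 + 16800×2940 + (z_c − 34210)×3300
Column 2: 755×0 + 18800×2680 + x×2970 + (z_c − 755 − 18800 − x)×3300
The z_c×3300 term appears on both sides and cancels. Collect the known terms of each column as K = Σ(ρt)_known − 3300 × (depth of known layers): K_1 = 93266660 − 3300×34210 = −19626340; K_2 = 50384000 − 3300×(755 + 18800) = −14147500.
Balance: K_1 = K_2 − x×(3300 − 2970), so x = (K_2 − K_1)/(3300 − 2970) = 5478840/330 = 16600 m.

16600 m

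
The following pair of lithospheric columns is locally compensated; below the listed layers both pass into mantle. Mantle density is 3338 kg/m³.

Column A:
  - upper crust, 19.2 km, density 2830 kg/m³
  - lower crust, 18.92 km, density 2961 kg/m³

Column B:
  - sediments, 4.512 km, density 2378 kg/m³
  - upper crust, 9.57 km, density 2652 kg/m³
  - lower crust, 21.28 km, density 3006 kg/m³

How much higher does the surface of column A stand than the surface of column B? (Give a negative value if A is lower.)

−0.322 km

For any compensation level in the mantle, the mantle terms cancel and isostasy reduces to e = (Σt_A − Σt_B) − (Σ(ρt)_A − Σ(ρt)_B) / ρ_m.
Σt_A = 38.12 km; Σt_B = 35.362 km; Σ(ρt)_A = 110358.12; Σ(ρt)_B = 100076.856 (in km·kg/m³).
e = (38.12 − 35.362) − (110358.12 − 100076.856) / 3338 = −0.322 km.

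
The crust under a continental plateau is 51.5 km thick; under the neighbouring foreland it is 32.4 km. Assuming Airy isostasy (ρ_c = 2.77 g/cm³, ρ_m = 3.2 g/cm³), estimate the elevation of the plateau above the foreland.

Excess crust Δ = 51.5 km − 32.4 km = 19.1 km, split between elevation h and root r with h + r = Δ.
Airy balance ρ_c h = (ρ_m − ρ_c) r gives r = h ρ_c/(ρ_m − ρ_c), so h (1 + ρ_c/(ρ_m − ρ_c)) = Δ, i.e. h = Δ (ρ_m − ρ_c)/ρ_m.
h = 19.1 km × 0.43/3.2 = 2.57 km.

2.57 km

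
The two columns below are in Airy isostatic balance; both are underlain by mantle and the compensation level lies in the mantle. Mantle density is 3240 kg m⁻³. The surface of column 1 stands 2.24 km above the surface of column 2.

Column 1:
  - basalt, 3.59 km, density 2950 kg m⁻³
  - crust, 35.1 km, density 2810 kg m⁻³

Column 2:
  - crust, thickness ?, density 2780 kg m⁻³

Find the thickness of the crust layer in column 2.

Take the compensation level at the base of the deeper column (depth z_c below the surface of column 1) and equate Σ ρ_i t_i down to z_c; mantle fills any gap and the z_c terms cancel.
Column 1: 3.59×2950 + 35.1×2810 + (z_c − 38.69)×3240
Column 2: 2.24×0 + x×2780 + (z_c − 2.24 − 0 − x)×3240
The z_c×3240 term appears on both sides and cancels. Collect the known terms of each column as K = Σ(ρt)_known − 3240 × (depth of known layers): K_1 = 109221.5 − 3240×38.69 = −16134.1; K_2 = 0 − 3240×(2.24 + 0) = −7257.6.
Balance: K_1 = K_2 − x×(3240 − 2780), so x = (K_2 − K_1)/(3240 − 2780) = 8876.5/460 = 19.3 km.

19.3 km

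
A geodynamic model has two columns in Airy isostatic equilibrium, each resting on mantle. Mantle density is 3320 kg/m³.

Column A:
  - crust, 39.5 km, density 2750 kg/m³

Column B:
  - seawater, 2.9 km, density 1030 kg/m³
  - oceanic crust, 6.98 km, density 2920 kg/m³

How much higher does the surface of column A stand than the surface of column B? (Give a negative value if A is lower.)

For any compensation level in the mantle, the mantle terms cancel and isostasy reduces to e = (Σt_A − Σt_B) − (Σ(ρt)_A − Σ(ρt)_B) / ρ_m.
Σt_A = 39.5 km; Σt_B = 9.88 km; Σ(ρt)_A = 108625; Σ(ρt)_B = 23368.6 (in km·kg/m³).
e = (39.5 − 9.88) − (108625 − 23368.6) / 3320 = 3.94 km.

3.94 km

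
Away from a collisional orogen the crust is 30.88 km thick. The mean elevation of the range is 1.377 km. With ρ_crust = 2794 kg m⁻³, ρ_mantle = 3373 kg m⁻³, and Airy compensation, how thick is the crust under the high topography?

38.9 km

Root depth r = h ρ_c / (ρ_m − ρ_c) = 1.377 km × 2794 / 579 = 6.645 km.
Total thickness = T + h + r = 30.88 km + 1.377 km + 6.645 km = 38.9 km.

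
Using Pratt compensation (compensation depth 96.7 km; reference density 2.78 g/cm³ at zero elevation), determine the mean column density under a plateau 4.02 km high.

2.67 g/cm³

Pratt balance: ρ_ref D = ρ (D + h).
ρ = ρ_ref D/(D + h) = 2.78 × 96.7 km/(96.7 km + 4.02 km) = 2.67 g/cm³.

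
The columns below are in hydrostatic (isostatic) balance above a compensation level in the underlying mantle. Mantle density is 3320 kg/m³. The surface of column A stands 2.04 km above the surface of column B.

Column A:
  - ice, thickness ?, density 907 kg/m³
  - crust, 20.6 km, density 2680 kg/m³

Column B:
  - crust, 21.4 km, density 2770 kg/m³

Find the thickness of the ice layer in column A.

2.22 km

Take the compensation level at the base of the deeper column (depth z_c below the surface of column A) and equate Σ ρ_i t_i down to z_c; mantle fills any gap and the z_c terms cancel.
Column A: x×907 + 20.6×2680 + (z_c − 20.6 − x)×3320
Column B: 2.04×0 + 21.4×2770 + (z_c − 2.04 − 21.4)×3320
The z_c×3320 term appears on both sides and cancels. Collect the known terms of each column as K = Σ(ρt)_known − 3320 × (depth of known layers): K_A = 55208 − 3320×20.6 = −13184; K_B = 59278 − 3320×(2.04 + 21.4) = −18542.8.
Balance: K_A − x×(3320 − 907) = K_B, so x = (K_A − K_B)/(3320 − 907) = 5358.8/2413 = 2.22 km.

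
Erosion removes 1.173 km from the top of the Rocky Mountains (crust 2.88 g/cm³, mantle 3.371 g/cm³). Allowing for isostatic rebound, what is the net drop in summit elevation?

0.171 km

Rebound u = e ρ_c/ρ_m = 1.173 km × 2.88/3.371 = 1.002 km.
Net surface drop = e − u = 1.173 km − 1.002 km = e (ρ_m − ρ_c)/ρ_m = 0.171 km.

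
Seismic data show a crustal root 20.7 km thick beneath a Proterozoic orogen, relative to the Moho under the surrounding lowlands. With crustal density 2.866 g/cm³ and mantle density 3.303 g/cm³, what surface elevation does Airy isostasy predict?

3.16 km

For local isostatic compensation: ρ_c h = (ρ_m − ρ_c) r.
h = r (ρ_m − ρ_c) / ρ_c = 20.7 km × (3.303 − 2.866) / 2.866 = 3.16 km.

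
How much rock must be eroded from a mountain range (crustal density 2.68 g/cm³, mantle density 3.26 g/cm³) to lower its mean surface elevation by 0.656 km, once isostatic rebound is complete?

Net drop Δ = e − u = e − e ρ_c/ρ_m = e (ρ_m − ρ_c)/ρ_m.
e = Δ ρ_m/(ρ_m − ρ_c) = 0.656 km × 3.26/0.58 = 3.69 km.

3.69 km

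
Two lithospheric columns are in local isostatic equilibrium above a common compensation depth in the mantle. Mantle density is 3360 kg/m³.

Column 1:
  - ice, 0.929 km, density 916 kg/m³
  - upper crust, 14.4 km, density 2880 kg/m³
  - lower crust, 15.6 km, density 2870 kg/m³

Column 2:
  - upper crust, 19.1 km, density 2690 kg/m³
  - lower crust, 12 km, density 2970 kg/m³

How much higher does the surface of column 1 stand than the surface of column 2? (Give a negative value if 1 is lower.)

For any compensation level in the mantle, the mantle terms cancel and isostasy reduces to e = (Σt_1 − Σt_2) − (Σ(ρt)_1 − Σ(ρt)_2) / ρ_m.
Σt_1 = 30.929 km; Σt_2 = 31.1 km; Σ(ρt)_1 = 87094.964; Σ(ρt)_2 = 87019 (in km·kg/m³).
e = (30.929 − 31.1) − (87094.964 − 87019) / 3360 = −0.194 km.

−0.194 km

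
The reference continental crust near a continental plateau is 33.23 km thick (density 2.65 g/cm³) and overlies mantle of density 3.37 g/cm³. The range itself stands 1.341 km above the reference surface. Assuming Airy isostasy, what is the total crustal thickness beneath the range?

Root depth r = h ρ_c / (ρ_m − ρ_c) = 1.341 km × 2.65 / 0.72 = 4.936 km.
Total thickness = T + h + r = 33.23 km + 1.341 km + 4.936 km = 39.5 km.

39.5 km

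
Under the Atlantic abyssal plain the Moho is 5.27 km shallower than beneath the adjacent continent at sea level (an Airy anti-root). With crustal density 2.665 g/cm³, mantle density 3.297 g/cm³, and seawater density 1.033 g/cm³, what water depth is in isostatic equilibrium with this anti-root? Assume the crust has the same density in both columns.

2.04 km

Replacing a thickness d of crust by seawater at the top must be balanced by replacing crust with mantle at the base: d (ρ_c − ρ_w) = a (ρ_m − ρ_c).
d = a (ρ_m − ρ_c)/(ρ_c − ρ_w) = 5.27 km × 0.632/1.632 = 2.04 km.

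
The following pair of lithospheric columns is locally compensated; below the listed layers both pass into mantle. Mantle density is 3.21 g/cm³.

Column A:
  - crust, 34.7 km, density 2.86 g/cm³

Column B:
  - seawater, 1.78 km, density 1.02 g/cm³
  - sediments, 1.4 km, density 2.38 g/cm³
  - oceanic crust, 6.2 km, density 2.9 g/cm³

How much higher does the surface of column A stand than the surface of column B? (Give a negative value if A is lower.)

For any compensation level in the mantle, the mantle terms cancel and isostasy reduces to e = (Σt_A − Σt_B) − (Σ(ρt)_A − Σ(ρt)_B) / ρ_m.
Σt_A = 34.7 km; Σt_B = 9.38 km; Σ(ρt)_A = 99.242; Σ(ρt)_B = 23.1276 (in km·g/cm³).
e = (34.7 − 9.38) − (99.242 − 23.1276) / 3.21 = 1.61 km.

1.61 km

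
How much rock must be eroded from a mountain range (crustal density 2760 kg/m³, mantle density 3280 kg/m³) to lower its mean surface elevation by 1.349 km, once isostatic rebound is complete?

Net drop Δ = e − u = e − e ρ_c/ρ_m = e (ρ_m − ρ_c)/ρ_m.
e = Δ ρ_m/(ρ_m − ρ_c) = 1.349 km × 3280/520 = 8.51 km.

8.51 km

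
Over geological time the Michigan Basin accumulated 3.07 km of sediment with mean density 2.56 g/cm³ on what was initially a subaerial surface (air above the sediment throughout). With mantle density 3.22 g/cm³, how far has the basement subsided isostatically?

Subaerial load: s = t ρ_sed / ρ_m = 3.07 km × 2.56/3.22 = 2.44 km.

2.44 km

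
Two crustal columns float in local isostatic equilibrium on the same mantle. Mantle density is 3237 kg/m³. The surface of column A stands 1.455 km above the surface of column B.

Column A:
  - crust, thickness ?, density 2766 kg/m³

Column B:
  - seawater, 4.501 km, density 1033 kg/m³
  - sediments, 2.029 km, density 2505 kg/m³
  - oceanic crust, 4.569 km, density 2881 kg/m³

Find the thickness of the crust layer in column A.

37.7 km

Take the compensation level at the base of the deeper column (depth z_c below the surface of column A) and equate Σ ρ_i t_i down to z_c; mantle fills any gap and the z_c terms cancel.
Column A: x×2766 + (z_c − 0 − x)×3237
Column B: 1.455×0 + 4.501×1033 + 2.029×2505 + 4.569×2881 + (z_c − 1.455 − 11.099)×3237
The z_c×3237 term appears on both sides and cancels. Collect the known terms of each column as K = Σ(ρt)_known − 3237 × (depth of known layers): K_A = 0 − 3237×0 = 0; K_B = 22895.467 − 3237×(1.455 + 11.099) = −17741.831.
Balance: K_A − x×(3237 − 2766) = K_B, so x = (K_A − K_B)/(3237 − 2766) = 17741.8/471 = 37.7 km.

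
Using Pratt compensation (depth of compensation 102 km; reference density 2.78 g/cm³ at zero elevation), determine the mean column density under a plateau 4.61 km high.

Pratt balance: ρ_ref D = ρ (D + h).
ρ = ρ_ref D/(D + h) = 2.78 × 102 km/(102 km + 4.61 km) = 2.66 g/cm³.

2.66 g/cm³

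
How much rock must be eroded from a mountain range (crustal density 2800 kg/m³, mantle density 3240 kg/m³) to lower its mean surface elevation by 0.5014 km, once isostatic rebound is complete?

Net drop Δ = e − u = e − e ρ_c/ρ_m = e (ρ_m − ρ_c)/ρ_m.
e = Δ ρ_m/(ρ_m − ρ_c) = 0.5014 km × 3240/440 = 3.69 km.

3.69 km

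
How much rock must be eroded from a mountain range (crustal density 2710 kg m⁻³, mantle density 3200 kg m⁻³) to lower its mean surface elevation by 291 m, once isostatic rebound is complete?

Net drop Δ = e − u = e − e ρ_c/ρ_m = e (ρ_m − ρ_c)/ρ_m.
e = Δ ρ_m/(ρ_m − ρ_c) = 291 m × 3200/490 = 1900 m.

1900 m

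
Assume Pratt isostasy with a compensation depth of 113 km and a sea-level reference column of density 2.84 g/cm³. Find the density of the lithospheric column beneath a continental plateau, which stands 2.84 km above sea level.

Pratt balance: ρ_ref D = ρ (D + h).
ρ = ρ_ref D/(D + h) = 2.84 × 113 km/(113 km + 2.84 km) = 2.77 g/cm³.

2.77 g/cm³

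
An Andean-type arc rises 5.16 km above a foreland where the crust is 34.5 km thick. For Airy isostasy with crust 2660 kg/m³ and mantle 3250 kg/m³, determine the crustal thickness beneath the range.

Root depth r = h ρ_c / (ρ_m − ρ_c) = 5.16 km × 2660 / 590 = 23.26 km.
Total thickness = T + h + r = 34.5 km + 5.16 km + 23.26 km = 62.9 km.

62.9 km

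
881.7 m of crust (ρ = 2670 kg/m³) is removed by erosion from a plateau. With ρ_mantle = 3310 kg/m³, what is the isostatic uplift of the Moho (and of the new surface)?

711 m

Unloading: uplift u = e ρ_c/ρ_m = 881.7 m × 2670/3310 = 711 m.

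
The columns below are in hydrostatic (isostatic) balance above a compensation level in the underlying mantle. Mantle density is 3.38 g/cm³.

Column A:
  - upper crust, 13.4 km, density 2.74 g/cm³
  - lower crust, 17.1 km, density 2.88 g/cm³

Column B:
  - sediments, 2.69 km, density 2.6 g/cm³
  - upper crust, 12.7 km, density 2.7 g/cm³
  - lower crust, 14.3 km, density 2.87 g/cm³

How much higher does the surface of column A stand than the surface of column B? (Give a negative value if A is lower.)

For any compensation level in the mantle, the mantle terms cancel and isostasy reduces to e = (Σt_A − Σt_B) − (Σ(ρt)_A − Σ(ρt)_B) / ρ_m.
Σt_A = 30.5 km; Σt_B = 29.69 km; Σ(ρt)_A = 85.964; Σ(ρt)_B = 82.325 (in km·g/cm³).
e = (30.5 − 29.69) − (85.964 − 82.325) / 3.38 = −0.267 km.

−0.267 km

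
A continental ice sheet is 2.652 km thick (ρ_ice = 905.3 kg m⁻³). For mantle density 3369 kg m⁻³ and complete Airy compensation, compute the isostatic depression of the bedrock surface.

0.713 km

By Archimedes' principle applied to the lithosphere: the ice load ρ_ice t is balanced by mantle displaced below, ρ_m s.
s = t ρ_ice / ρ_m = 2.652 km × 905.3/3369 = 0.713 km.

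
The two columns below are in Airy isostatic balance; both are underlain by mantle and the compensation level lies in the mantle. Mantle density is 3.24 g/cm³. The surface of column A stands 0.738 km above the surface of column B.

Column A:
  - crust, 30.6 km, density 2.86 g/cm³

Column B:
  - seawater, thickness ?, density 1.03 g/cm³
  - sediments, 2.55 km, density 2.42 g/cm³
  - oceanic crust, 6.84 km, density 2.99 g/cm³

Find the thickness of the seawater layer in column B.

2.46 km

Take the compensation level at the base of the deeper column (depth z_c below the surface of column A) and equate Σ ρ_i t_i down to z_c; mantle fills any gap and the z_c terms cancel.
Column A: 30.6×2.86 + (z_c − 30.6)×3.24
Column B: 0.738×0 + x×1.03 + 2.55×2.42 + 6.84×2.99 + (z_c − 0.738 − 9.39 − x)×3.24
The z_c×3.24 term appears on both sides and cancels. Collect the known terms of each column as K = Σ(ρt)_known − 3.24 × (depth of known layers): K_A = 87.516 − 3.24×30.6 = −11.628; K_B = 26.6226 − 3.24×(0.738 + 9.39) = −6.19212.
Balance: K_A = K_B − x×(3.24 − 1.03), so x = (K_B − K_A)/(3.24 − 1.03) = 5.43588/2.21 = 2.46 km.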